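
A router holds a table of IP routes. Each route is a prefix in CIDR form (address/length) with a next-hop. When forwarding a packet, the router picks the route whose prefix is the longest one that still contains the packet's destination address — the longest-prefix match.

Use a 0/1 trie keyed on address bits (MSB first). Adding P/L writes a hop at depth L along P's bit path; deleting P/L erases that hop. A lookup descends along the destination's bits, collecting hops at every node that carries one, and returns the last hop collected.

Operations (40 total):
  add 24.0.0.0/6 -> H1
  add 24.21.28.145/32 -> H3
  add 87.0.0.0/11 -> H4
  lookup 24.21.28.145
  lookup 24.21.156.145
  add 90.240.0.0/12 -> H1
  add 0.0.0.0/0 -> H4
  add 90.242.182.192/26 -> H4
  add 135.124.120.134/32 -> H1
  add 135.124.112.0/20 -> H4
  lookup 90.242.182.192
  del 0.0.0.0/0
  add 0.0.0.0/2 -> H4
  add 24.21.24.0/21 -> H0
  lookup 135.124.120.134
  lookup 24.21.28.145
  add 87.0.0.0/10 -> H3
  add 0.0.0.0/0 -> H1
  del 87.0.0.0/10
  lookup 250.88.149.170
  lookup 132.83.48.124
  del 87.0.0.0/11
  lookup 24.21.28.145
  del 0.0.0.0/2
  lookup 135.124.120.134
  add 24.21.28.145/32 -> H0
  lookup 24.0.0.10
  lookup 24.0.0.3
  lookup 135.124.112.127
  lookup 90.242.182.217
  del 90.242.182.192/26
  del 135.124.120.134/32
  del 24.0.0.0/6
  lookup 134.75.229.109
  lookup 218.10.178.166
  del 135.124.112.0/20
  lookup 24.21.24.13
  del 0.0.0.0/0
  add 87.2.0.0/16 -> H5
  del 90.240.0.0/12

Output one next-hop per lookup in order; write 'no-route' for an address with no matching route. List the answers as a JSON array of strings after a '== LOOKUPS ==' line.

Process each operation:
  add 24.0.0.0/6 -> H1 at depth 6
  add 24.21.28.145/32 -> H3 at depth 32
  add 87.0.0.0/11 -> H4 at depth 11
  Q 24.21.28.145: descend 00011000000101010001110010010001 ; hops seen [H1,H3] ; pick H3
  Q 24.21.156.145: descend 0001100000010101 ; hops seen [H1] ; pick H1
  add 90.240.0.0/12 -> H1 at depth 12
  add 0.0.0.0/0 -> H4 at depth 0
  add 90.242.182.192/26 -> H4 at depth 26
  add 135.124.120.134/32 -> H1 at depth 32
  add 135.124.112.0/20 -> H4 at depth 20
  Q 90.242.182.192: descend 01011010111100101011011011 ; hops seen [H4,H1,H4] ; pick H4
  - 0.0.0.0/0 clear@0
  add 0.0.0.0/2 -> H4 at depth 2
  add 24.21.24.0/21 -> H0 at depth 21
  Q 135.124.120.134: descend 10000111011111000111100010000110 ; hops seen [H4,H1] ; pick H1
  Q 24.21.28.145: descend 00011000000101010001110010010001 ; hops seen [H4,H1,H0,H3] ; pick H3
  add 87.0.0.0/10 -> H3 at depth 10
  add 0.0.0.0/0 -> H1 at depth 0
  - 87.0.0.0/10 clear@10
  Q 250.88.149.170: descend 1 ; hops seen [H1] ; pick H1
  Q 132.83.48.124: descend 100001 ; hops seen [H1] ; pick H1
  - 87.0.0.0/11 clear@11
  Q 24.21.28.145: descend 00011000000101010001110010010001 ; hops seen [H1,H4,H1,H0,H3] ; pick H3
  - 0.0.0.0/2 clear@2
  Q 135.124.120.134: descend 10000111011111000111100010000110 ; hops seen [H1,H4,H1] ; pick H1
  add 24.21.28.145/32 -> H0 at depth 32
  Q 24.0.0.10: descend 00011000000 ; hops seen [H1,H1] ; pick H1
  Q 24.0.0.3: descend 00011000000 ; hops seen [H1,H1] ; pick H1
  Q 135.124.112.127: descend 10000111011111000111 ; hops seen [H1,H4] ; pick H4
  Q 90.242.182.217: descend 01011010111100101011011011 ; hops seen [H1,H1,H4] ; pick H4
  - 90.242.182.192/26 clear@26
  - 135.124.120.134/32 clear@32
  - 24.0.0.0/6 clear@6
  Q 134.75.229.109: descend 1000011 ; hops seen [H1] ; pick H1
  Q 218.10.178.166: descend 1 ; hops seen [H1] ; pick H1
  - 135.124.112.0/20 clear@20
  Q 24.21.24.13: descend 000110000001010100011 ; hops seen [H1,H0] ; pick H0
  - 0.0.0.0/0 clear@0
  add 87.2.0.0/16 -> H5 at depth 16
  - 90.240.0.0/12 clear@12

== LOOKUPS ==
["H3","H1","H4","H1","H3","H1","H1","H3","H1","H1","H1","H4","H4","H1","H1","H0"]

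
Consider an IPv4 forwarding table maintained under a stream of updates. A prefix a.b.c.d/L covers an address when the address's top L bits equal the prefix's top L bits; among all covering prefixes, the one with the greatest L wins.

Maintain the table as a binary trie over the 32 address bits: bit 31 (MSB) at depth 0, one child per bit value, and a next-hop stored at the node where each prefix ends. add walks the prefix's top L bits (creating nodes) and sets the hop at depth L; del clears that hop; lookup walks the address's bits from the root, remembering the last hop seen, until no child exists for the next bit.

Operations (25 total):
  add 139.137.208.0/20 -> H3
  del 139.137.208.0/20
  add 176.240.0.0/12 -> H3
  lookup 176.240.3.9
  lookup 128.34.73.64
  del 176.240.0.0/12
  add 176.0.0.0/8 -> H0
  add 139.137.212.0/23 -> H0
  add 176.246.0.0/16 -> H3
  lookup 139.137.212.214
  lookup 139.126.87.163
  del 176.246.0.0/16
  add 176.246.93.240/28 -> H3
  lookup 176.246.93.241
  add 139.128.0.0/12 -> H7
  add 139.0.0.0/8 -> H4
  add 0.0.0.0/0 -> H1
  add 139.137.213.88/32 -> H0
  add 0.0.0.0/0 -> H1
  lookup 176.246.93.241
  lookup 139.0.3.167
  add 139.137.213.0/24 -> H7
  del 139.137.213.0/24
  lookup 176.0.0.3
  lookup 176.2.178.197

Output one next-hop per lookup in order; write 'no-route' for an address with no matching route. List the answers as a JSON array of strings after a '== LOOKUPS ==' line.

Trace:
  add 139.137.208.0/20 -> H3 at depth 20
  del 139.137.208.0/20 (clear depth 20)
  add 176.240.0.0/12 -> H3 at depth 12
  Q 176.240.3.9: descend 101100001111 ; hops seen [H3] ; pick H3
  Q 128.34.73.64: descend 1000 ; hops seen [∅] ; pick no-route
  del 176.240.0.0/12 (clear depth 12)
  add 176.0.0.0/8 -> H0 at depth 8
  add 139.137.212.0/23 -> H0 at depth 23
  add 176.246.0.0/16 -> H3 at depth 16
  Q 139.137.212.214: descend 10001011100010011101010 ; hops seen [H0] ; pick H0
  Q 139.126.87.163: descend 10001011 ; hops seen [∅] ; pick no-route
  del 176.246.0.0/16 (clear depth 16)
  add 176.246.93.240/28 -> H3 at depth 28
  Q 176.246.93.241: descend 1011000011110110010111011111 ; hops seen [H0,H3] ; pick H3
  add 139.128.0.0/12 -> H7 at depth 12
  add 139.0.0.0/8 -> H4 at depth 8
  add 0.0.0.0/0 -> H1 at depth 0
  add 139.137.213.88/32 -> H0 at depth 32
  add 0.0.0.0/0 -> H1 at depth 0
  Q 176.246.93.241: descend 1011000011110110010111011111 ; hops seen [H1,H0,H3] ; pick H3
  Q 139.0.3.167: descend 10001011 ; hops seen [H1,H4] ; pick H4
  add 139.137.213.0/24 -> H7 at depth 24
  del 139.137.213.0/24 (clear depth 24)
  Q 176.0.0.3: descend 10110000 ; hops seen [H1,H0] ; pick H0
  Q 176.2.178.197: descend 10110000 ; hops seen [H1,H0] ; pick H0

== LOOKUPS ==
["H3","no-route","H0","no-route","H3","H3","H4","H0","H0"]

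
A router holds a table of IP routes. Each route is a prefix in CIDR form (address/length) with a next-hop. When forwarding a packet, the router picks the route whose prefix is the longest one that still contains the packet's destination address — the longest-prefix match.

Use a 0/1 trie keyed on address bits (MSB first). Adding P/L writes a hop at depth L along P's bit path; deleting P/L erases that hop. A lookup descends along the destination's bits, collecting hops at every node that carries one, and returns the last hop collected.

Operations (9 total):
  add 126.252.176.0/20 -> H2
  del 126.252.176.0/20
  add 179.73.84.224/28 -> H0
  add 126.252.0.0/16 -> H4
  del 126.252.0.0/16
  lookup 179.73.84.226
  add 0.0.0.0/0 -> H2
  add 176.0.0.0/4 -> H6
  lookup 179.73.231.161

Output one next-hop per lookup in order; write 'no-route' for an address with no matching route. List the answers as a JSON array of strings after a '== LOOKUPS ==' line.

Process each operation:
  add 126.252.176.0/20 -> H2 at depth 20
  - 126.252.176.0/20 clear@20
  add 179.73.84.224/28 -> H0 at depth 28
  add 126.252.0.0/16 -> H4 at depth 16
  - 126.252.0.0/16 clear@16
  Q 179.73.84.226: descend 1011001101001001010101001110 ; hops seen [H0] ; pick H0
  add 0.0.0.0/0 -> H2 at depth 0
  add 176.0.0.0/4 -> H6 at depth 4
  Q 179.73.231.161: descend 1011001101001001 ; hops seen [H2,H6] ; pick H6

== LOOKUPS ==
["H0","H6"]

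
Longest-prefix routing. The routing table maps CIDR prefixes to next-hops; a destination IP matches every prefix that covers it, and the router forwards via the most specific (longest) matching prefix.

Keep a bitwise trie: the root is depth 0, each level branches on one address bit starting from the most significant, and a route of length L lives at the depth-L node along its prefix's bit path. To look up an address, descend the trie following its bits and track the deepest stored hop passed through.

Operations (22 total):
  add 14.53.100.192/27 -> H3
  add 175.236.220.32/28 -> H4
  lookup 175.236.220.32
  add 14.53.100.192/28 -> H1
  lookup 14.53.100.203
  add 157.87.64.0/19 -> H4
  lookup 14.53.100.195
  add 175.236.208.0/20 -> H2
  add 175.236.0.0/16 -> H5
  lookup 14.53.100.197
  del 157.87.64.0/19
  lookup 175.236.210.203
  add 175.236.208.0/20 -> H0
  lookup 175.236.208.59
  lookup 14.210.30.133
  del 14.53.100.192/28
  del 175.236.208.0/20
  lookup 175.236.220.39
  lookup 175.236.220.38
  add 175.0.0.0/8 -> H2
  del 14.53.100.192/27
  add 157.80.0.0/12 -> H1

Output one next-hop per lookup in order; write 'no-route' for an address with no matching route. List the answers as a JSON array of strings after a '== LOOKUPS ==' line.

Apply in order:
  add 14.53.100.192/27 -> H3 at depth 27
  add 175.236.220.32/28 -> H4 at depth 28
  Q 175.236.220.32: descend 1010111111101100110111000010 ; hops seen [H4] ; pick H4
  add 14.53.100.192/28 -> H1 at depth 28
  Q 14.53.100.203: descend 0000111000110101011001001100 ; hops seen [H3,H1] ; pick H1
  add 157.87.64.0/19 -> H4 at depth 19
  Q 14.53.100.195: descend 0000111000110101011001001100 ; hops seen [H3,H1] ; pick H1
  add 175.236.208.0/20 -> H2 at depth 20
  add 175.236.0.0/16 -> H5 at depth 16
  Q 14.53.100.197: descend 0000111000110101011001001100 ; hops seen [H3,H1] ; pick H1
  del 157.87.64.0/19 (clear depth 19)
  Q 175.236.210.203: descend 10101111111011001101 ; hops seen [H5,H2] ; pick H2
  add 175.236.208.0/20 -> H0 at depth 20
  Q 175.236.208.59: descend 10101111111011001101 ; hops seen [H5,H0] ; pick H0
  Q 14.210.30.133: descend 00001110 ; hops seen [∅] ; pick no-route
  del 14.53.100.192/28 (clear depth 28)
  del 175.236.208.0/20 (clear depth 20)
  Q 175.236.220.39: descend 1010111111101100110111000010 ; hops seen [H5,H4] ; pick H4
  Q 175.236.220.38: descend 1010111111101100110111000010 ; hops seen [H5,H4] ; pick H4
  add 175.0.0.0/8 -> H2 at depth 8
  del 14.53.100.192/27 (clear depth 27)
  add 157.80.0.0/12 -> H1 at depth 12

== LOOKUPS ==
["H4","H1","H1","H1","H2","H0","no-route","H4","H4"]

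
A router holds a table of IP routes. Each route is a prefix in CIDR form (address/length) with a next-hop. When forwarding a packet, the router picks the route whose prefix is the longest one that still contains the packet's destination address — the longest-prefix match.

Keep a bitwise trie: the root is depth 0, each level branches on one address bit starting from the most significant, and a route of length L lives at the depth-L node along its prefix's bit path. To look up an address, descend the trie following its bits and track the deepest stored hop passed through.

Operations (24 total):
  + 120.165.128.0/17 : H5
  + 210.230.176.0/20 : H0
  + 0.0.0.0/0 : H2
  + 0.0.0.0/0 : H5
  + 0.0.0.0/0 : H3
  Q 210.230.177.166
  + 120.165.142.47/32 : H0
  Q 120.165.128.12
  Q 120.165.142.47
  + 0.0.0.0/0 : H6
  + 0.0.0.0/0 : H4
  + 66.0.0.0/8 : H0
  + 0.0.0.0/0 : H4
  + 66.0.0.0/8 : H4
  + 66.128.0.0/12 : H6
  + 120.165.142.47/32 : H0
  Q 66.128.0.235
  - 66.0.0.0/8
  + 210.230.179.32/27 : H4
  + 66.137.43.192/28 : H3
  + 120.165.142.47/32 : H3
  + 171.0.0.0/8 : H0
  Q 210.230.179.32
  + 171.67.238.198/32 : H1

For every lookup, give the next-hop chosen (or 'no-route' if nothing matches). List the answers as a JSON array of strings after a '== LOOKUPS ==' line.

Trace:
  add 120.165.128.0/17 -> H5 at depth 17
  add 210.230.176.0/20 -> H0 at depth 20
  add 0.0.0.0/0 -> H2 at depth 0
  add 0.0.0.0/0 -> H5 at depth 0
  add 0.0.0.0/0 -> H3 at depth 0
  ? 210.230.177.166  path d0:H3→d1:-→d2:-→d3:-→d4:-→d5:-→d6:-→d7:-→d8:-→d9:-→d10:-→d11:-→d12:-→d13:-→d14:-→d15:-→d16:-→d17:-→d18:-→d19:-→d20:H0  best=H0
  add 120.165.142.47/32 -> H0 at depth 32
  ? 120.165.128.12  path d0:H3→d1:-→d2:-→d3:-→d4:-→d5:-→d6:-→d7:-→d8:-→d9:-→d10:-→d11:-→d12:-→d13:-→d14:-→d15:-→d16:-→d17:H5→d18:-→d19:-→d20:-  best=H5
  ? 120.165.142.47  path d0:H3→d1:-→d2:-→d3:-→d4:-→d5:-→d6:-→d7:-→d8:-→d9:-→d10:-→d11:-→d12:-→d13:-→d14:-→d15:-→d16:-→d17:H5→d18:-→d19:-→d20:-→d21:-→d22:-→d23:-→d24:-→d25:-→d26:-→d27:-→d28:-→d29:-→d30:-→d31:-→d32:H0  best=H0
  add 0.0.0.0/0 -> H6 at depth 0
  add 0.0.0.0/0 -> H4 at depth 0
  add 66.0.0.0/8 -> H0 at depth 8
  add 0.0.0.0/0 -> H4 at depth 0
  add 66.0.0.0/8 -> H4 at depth 8
  add 66.128.0.0/12 -> H6 at depth 12
  add 120.165.142.47/32 -> H0 at depth 32
  ? 66.128.0.235  path d0:H4→d1:-→d2:-→d3:-→d4:-→d5:-→d6:-→d7:-→d8:H4→d9:-→d10:-→d11:-→d12:H6  best=H6
  - 66.0.0.0/8 clear@8
  add 210.230.179.32/27 -> H4 at depth 27
  add 66.137.43.192/28 -> H3 at depth 28
  add 120.165.142.47/32 -> H3 at depth 32
  add 171.0.0.0/8 -> H0 at depth 8
  ? 210.230.179.32  path d0:H4→d1:-→d2:-→d3:-→d4:-→d5:-→d6:-→d7:-→d8:-→d9:-→d10:-→d11:-→d12:-→d13:-→d14:-→d15:-→d16:-→d17:-→d18:-→d19:-→d20:H0→d21:-→d22:-→d23:-→d24:-→d25:-→d26:-→d27:H4  best=H4
  add 171.67.238.198/32 -> H1 at depth 32

== LOOKUPS ==
["H0","H5","H0","H6","H4"]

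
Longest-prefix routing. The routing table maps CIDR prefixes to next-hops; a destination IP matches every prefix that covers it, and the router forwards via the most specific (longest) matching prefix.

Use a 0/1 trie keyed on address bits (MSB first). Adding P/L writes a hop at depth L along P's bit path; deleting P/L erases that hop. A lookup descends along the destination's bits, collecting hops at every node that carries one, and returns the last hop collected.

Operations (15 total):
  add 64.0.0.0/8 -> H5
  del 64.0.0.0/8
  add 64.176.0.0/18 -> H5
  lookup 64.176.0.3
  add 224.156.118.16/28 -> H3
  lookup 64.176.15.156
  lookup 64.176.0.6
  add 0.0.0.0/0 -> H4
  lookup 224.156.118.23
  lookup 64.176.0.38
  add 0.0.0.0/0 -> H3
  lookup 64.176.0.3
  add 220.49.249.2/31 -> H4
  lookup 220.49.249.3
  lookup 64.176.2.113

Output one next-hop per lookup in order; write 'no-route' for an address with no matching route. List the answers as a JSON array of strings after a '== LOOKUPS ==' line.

Apply in order:
  + 64.0.0.0/8 (H5) depth=8
  - 64.0.0.0/8 clear@8
  + 64.176.0.0/18 (H5) depth=18
  lookup 64.176.0.3: bits 010000001011000000 walk d0:-→d1:-→d2:-→d3:-→d4:-→d5:-→d6:-→d7:-→d8:-→d9:-→d10:-→d11:-→d12:-→d13:-→d14:-→d15:-→d16:-→d17:-→d18:H5 -> H5
  + 224.156.118.16/28 (H3) depth=28
  lookup 64.176.15.156: bits 010000001011000000 walk d0:-→d1:-→d2:-→d3:-→d4:-→d5:-→d6:-→d7:-→d8:-→d9:-→d10:-→d11:-→d12:-→d13:-→d14:-→d15:-→d16:-→d17:-→d18:H5 -> H5
  lookup 64.176.0.6: bits 010000001011000000 walk d0:-→d1:-→d2:-→d3:-→d4:-→d5:-→d6:-→d7:-→d8:-→d9:-→d10:-→d11:-→d12:-→d13:-→d14:-→d15:-→d16:-→d17:-→d18:H5 -> H5
  + 0.0.0.0/0 (H4) depth=0
  lookup 224.156.118.23: bits 1110000010011100011101100001 walk d0:H4→d1:-→d2:-→d3:-→d4:-→d5:-→d6:-→d7:-→d8:-→d9:-→d10:-→d11:-→d12:-→d13:-→d14:-→d15:-→d16:-→d17:-→d18:-→d19:-→d20:-→d21:-→d22:-→d23:-→d24:-→d25:-→d26:-→d27:-→d28:H3 -> H3
  lookup 64.176.0.38: bits 010000001011000000 walk d0:H4→d1:-→d2:-→d3:-→d4:-→d5:-→d6:-→d7:-→d8:-→d9:-→d10:-→d11:-→d12:-→d13:-→d14:-→d15:-→d16:-→d17:-→d18:H5 -> H5
  + 0.0.0.0/0 (H3) depth=0
  lookup 64.176.0.3: bits 010000001011000000 walk d0:H3→d1:-→d2:-→d3:-→d4:-→d5:-→d6:-→d7:-→d8:-→d9:-→d10:-→d11:-→d12:-→d13:-→d14:-→d15:-→d16:-→d17:-→d18:H5 -> H5
  + 220.49.249.2/31 (H4) depth=31
  lookup 220.49.249.3: bits 1101110000110001111110010000001 walk d0:H3→d1:-→d2:-→d3:-→d4:-→d5:-→d6:-→d7:-→d8:-→d9:-→d10:-→d11:-→d12:-→d13:-→d14:-→d15:-→d16:-→d17:-→d18:-→d19:-→d20:-→d21:-→d22:-→d23:-→d24:-→d25:-→d26:-→d27:-→d28:-→d29:-→d30:-→d31:H4 -> H4
  lookup 64.176.2.113: bits 010000001011000000 walk d0:H3→d1:-→d2:-→d3:-→d4:-→d5:-→d6:-→d7:-→d8:-→d9:-→d10:-→d11:-→d12:-→d13:-→d14:-→d15:-→d16:-→d17:-→d18:H5 -> H5

== LOOKUPS ==
["H5","H5","H5","H3","H5","H5","H4","H5"]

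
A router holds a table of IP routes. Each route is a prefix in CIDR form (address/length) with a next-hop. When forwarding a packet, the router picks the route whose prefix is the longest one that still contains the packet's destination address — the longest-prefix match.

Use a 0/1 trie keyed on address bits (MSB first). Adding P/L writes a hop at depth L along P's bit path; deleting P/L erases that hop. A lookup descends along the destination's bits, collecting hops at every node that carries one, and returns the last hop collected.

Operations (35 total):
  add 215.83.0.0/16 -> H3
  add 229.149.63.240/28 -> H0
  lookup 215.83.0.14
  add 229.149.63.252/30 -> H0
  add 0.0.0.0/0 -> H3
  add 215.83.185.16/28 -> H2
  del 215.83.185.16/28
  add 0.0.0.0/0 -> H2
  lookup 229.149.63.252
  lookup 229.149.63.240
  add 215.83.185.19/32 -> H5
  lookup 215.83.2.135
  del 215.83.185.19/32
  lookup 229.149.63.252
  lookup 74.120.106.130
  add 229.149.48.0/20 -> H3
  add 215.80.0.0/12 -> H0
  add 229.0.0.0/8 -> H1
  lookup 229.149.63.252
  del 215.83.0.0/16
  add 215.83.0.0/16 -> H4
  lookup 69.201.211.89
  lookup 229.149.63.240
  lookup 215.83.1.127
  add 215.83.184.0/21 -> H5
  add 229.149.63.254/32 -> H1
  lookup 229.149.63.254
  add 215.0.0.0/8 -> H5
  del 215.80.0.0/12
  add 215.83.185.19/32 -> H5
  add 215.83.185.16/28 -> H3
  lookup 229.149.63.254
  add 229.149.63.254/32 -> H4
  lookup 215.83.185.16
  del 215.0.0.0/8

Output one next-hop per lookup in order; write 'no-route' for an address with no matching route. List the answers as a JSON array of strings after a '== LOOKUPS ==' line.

Trace:
  add 215.83.0.0/16 -> H3 at depth 16
  add 229.149.63.240/28 -> H0 at depth 28
  lookup 215.83.0.14: bits 1101011101010011 walk d0:-→d1:-→d2:-→d3:-→d4:-→d5:-→d6:-→d7:-→d8:-→d9:-→d10:-→d11:-→d12:-→d13:-→d14:-→d15:-→d16:H3 -> H3
  add 229.149.63.252/30 -> H0 at depth 30
  add 0.0.0.0/0 -> H3 at depth 0
  add 215.83.185.16/28 -> H2 at depth 28
  - 215.83.185.16/28 clear@28
  add 0.0.0.0/0 -> H2 at depth 0
  lookup 229.149.63.252: bits 111001011001010100111111111111 walk d0:H2→d1:-→d2:-→d3:-→d4:-→d5:-→d6:-→d7:-→d8:-→d9:-→d10:-→d11:-→d12:-→d13:-→d14:-→d15:-→d16:-→d17:-→d18:-→d19:-→d20:-→d21:-→d22:-→d23:-→d24:-→d25:-→d26:-→d27:-→d28:H0→d29:-→d30:H0 -> H0
  lookup 229.149.63.240: bits 1110010110010101001111111111 walk d0:H2→d1:-→d2:-→d3:-→d4:-→d5:-→d6:-→d7:-→d8:-→d9:-→d10:-→d11:-→d12:-→d13:-→d14:-→d15:-→d16:-→d17:-→d18:-→d19:-→d20:-→d21:-→d22:-→d23:-→d24:-→d25:-→d26:-→d27:-→d28:H0 -> H0
  add 215.83.185.19/32 -> H5 at depth 32
  lookup 215.83.2.135: bits 1101011101010011 walk d0:H2→d1:-→d2:-→d3:-→d4:-→d5:-→d6:-→d7:-→d8:-→d9:-→d10:-→d11:-→d12:-→d13:-→d14:-→d15:-→d16:H3 -> H3
  - 215.83.185.19/32 clear@32
  lookup 229.149.63.252: bits 111001011001010100111111111111 walk d0:H2→d1:-→d2:-→d3:-→d4:-→d5:-→d6:-→d7:-→d8:-→d9:-→d10:-→d11:-→d12:-→d13:-→d14:-→d15:-→d16:-→d17:-→d18:-→d19:-→d20:-→d21:-→d22:-→d23:-→d24:-→d25:-→d26:-→d27:-→d28:H0→d29:-→d30:H0 -> H0
  lookup 74.120.106.130: bits ε walk d0:H2 -> H2
  add 229.149.48.0/20 -> H3 at depth 20
  add 215.80.0.0/12 -> H0 at depth 12
  add 229.0.0.0/8 -> H1 at depth 8
  lookup 229.149.63.252: bits 111001011001010100111111111111 walk d0:H2→d1:-→d2:-→d3:-→d4:-→d5:-→d6:-→d7:-→d8:H1→d9:-→d10:-→d11:-→d12:-→d13:-→d14:-→d15:-→d16:-→d17:-→d18:-→d19:-→d20:H3→d21:-→d22:-→d23:-→d24:-→d25:-→d26:-→d27:-→d28:H0→d29:-→d30:H0 -> H0
  - 215.83.0.0/16 clear@16
  add 215.83.0.0/16 -> H4 at depth 16
  lookup 69.201.211.89: bits ε walk d0:H2 -> H2
  lookup 229.149.63.240: bits 1110010110010101001111111111 walk d0:H2→d1:-→d2:-→d3:-→d4:-→d5:-→d6:-→d7:-→d8:H1→d9:-→d10:-→d11:-→d12:-→d13:-→d14:-→d15:-→d16:-→d17:-→d18:-→d19:-→d20:H3→d21:-→d22:-→d23:-→d24:-→d25:-→d26:-→d27:-→d28:H0 -> H0
  lookup 215.83.1.127: bits 1101011101010011 walk d0:H2→d1:-→d2:-→d3:-→d4:-→d5:-→d6:-→d7:-→d8:-→d9:-→d10:-→d11:-→d12:H0→d13:-→d14:-→d15:-→d16:H4 -> H4
  add 215.83.184.0/21 -> H5 at depth 21
  add 229.149.63.254/32 -> H1 at depth 32
  lookup 229.149.63.254: bits 11100101100101010011111111111110 walk d0:H2→d1:-→d2:-→d3:-→d4:-→d5:-→d6:-→d7:-→d8:H1→d9:-→d10:-→d11:-→d12:-→d13:-→d14:-→d15:-→d16:-→d17:-→d18:-→d19:-→d20:H3→d21:-→d22:-→d23:-→d24:-→d25:-→d26:-→d27:-→d28:H0→d29:-→d30:H0→d31:-→d32:H1 -> H1
  add 215.0.0.0/8 -> H5 at depth 8
  - 215.80.0.0/12 clear@12
  add 215.83.185.19/32 -> H5 at depth 32
  add 215.83.185.16/28 -> H3 at depth 28
  lookup 229.149.63.254: bits 11100101100101010011111111111110 walk d0:H2→d1:-→d2:-→d3:-→d4:-→d5:-→d6:-→d7:-→d8:H1→d9:-→d10:-→d11:-→d12:-→d13:-→d14:-→d15:-→d16:-→d17:-→d18:-→d19:-→d20:H3→d21:-→d22:-→d23:-→d24:-→d25:-→d26:-→d27:-→d28:H0→d29:-→d30:H0→d31:-→d32:H1 -> H1
  add 229.149.63.254/32 -> H4 at depth 32
  lookup 215.83.185.16: bits 110101110101001110111001000100 walk d0:H2→d1:-→d2:-→d3:-→d4:-→d5:-→d6:-→d7:-→d8:H5→d9:-→d10:-→d11:-→d12:-→d13:-→d14:-→d15:-→d16:H4→d17:-→d18:-→d19:-→d20:-→d21:H5→d22:-→d23:-→d24:-→d25:-→d26:-→d27:-→d28:H3→d29:-→d30:- -> H3
  - 215.0.0.0/8 clear@8

== LOOKUPS ==
["H3","H0","H0","H3","H0","H2","H0","H2","H0","H4","H1","H1","H3"]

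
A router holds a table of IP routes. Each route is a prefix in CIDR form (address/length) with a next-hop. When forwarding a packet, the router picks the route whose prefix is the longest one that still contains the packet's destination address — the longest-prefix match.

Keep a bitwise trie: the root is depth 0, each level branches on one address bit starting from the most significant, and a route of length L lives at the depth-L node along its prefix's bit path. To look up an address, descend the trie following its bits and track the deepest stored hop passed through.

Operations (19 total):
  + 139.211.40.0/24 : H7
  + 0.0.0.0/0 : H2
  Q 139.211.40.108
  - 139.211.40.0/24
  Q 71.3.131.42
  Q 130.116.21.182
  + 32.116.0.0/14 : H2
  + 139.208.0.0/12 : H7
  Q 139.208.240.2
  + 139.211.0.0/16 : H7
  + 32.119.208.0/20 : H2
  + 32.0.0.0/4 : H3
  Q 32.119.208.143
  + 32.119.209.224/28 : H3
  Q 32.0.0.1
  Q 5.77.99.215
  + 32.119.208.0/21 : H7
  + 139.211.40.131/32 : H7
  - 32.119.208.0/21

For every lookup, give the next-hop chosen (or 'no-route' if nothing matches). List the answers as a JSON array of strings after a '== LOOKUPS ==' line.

Trace:
  add 139.211.40.0/24 -> H7 at depth 24
  add 0.0.0.0/0 -> H2 at depth 0
  lookup 139.211.40.108: bits 100010111101001100101000 walk d0:H2→d1:-→d2:-→d3:-→d4:-→d5:-→d6:-→d7:-→d8:-→d9:-→d10:-→d11:-→d12:-→d13:-→d14:-→d15:-→d16:-→d17:-→d18:-→d19:-→d20:-→d21:-→d22:-→d23:-→d24:H7 -> H7
  del 139.211.40.0/24 (clear depth 24)
  lookup 71.3.131.42: bits ε walk d0:H2 -> H2
  lookup 130.116.21.182: bits 1000 walk d0:H2→d1:-→d2:-→d3:-→d4:- -> H2
  add 32.116.0.0/14 -> H2 at depth 14
  add 139.208.0.0/12 -> H7 at depth 12
  lookup 139.208.240.2: bits 10001011110100 walk d0:H2→d1:-→d2:-→d3:-→d4:-→d5:-→d6:-→d7:-→d8:-→d9:-→d10:-→d11:-→d12:H7→d13:-→d14:- -> H7
  add 139.211.0.0/16 -> H7 at depth 16
  add 32.119.208.0/20 -> H2 at depth 20
  add 32.0.0.0/4 -> H3 at depth 4
  lookup 32.119.208.143: bits 00100000011101111101 walk d0:H2→d1:-→d2:-→d3:-→d4:H3→d5:-→d6:-→d7:-→d8:-→d9:-→d10:-→d11:-→d12:-→d13:-→d14:H2→d15:-→d16:-→d17:-→d18:-→d19:-→d20:H2 -> H2
  add 32.119.209.224/28 -> H3 at depth 28
  lookup 32.0.0.1: bits 001000000 walk d0:H2→d1:-→d2:-→d3:-→d4:H3→d5:-→d6:-→d7:-→d8:-→d9:- -> H3
  lookup 5.77.99.215: bits 00 walk d0:H2→d1:-→d2:- -> H2
  add 32.119.208.0/21 -> H7 at depth 21
  add 139.211.40.131/32 -> H7 at depth 32
  del 32.119.208.0/21 (clear depth 21)

== LOOKUPS ==
["H7","H2","H2","H7","H2","H3","H2"]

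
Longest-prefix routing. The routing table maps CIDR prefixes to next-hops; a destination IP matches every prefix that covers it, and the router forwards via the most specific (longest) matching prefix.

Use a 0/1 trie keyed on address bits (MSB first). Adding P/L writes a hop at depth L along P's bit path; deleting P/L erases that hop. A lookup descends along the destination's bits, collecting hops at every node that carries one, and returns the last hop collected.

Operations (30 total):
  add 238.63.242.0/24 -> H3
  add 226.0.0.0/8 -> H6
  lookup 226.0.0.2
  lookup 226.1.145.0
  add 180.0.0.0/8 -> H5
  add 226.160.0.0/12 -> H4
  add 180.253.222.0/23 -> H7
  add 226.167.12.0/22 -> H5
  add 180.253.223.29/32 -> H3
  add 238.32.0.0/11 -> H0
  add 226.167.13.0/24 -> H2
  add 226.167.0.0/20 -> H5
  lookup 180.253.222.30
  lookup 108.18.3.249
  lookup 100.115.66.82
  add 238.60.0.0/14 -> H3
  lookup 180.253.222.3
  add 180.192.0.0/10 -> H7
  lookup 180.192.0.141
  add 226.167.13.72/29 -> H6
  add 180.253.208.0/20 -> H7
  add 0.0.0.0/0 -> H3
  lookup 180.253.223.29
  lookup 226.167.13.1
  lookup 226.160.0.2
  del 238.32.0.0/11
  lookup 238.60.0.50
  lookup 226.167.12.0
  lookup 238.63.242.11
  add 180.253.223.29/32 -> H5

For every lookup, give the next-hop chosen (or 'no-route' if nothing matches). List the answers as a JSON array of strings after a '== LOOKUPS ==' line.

Process each operation:
  add 238.63.242.0/24 -> H3 at depth 24
  add 226.0.0.0/8 -> H6 at depth 8
  lookup 226.0.0.2: bits 11100010 walk d0:-→d1:-→d2:-→d3:-→d4:-→d5:-→d6:-→d7:-→d8:H6 -> H6
  lookup 226.1.145.0: bits 11100010 walk d0:-→d1:-→d2:-→d3:-→d4:-→d5:-→d6:-→d7:-→d8:H6 -> H6
  add 180.0.0.0/8 -> H5 at depth 8
  add 226.160.0.0/12 -> H4 at depth 12
  add 180.253.222.0/23 -> H7 at depth 23
  add 226.167.12.0/22 -> H5 at depth 22
  add 180.253.223.29/32 -> H3 at depth 32
  add 238.32.0.0/11 -> H0 at depth 11
  add 226.167.13.0/24 -> H2 at depth 24
  add 226.167.0.0/20 -> H5 at depth 20
  lookup 180.253.222.30: bits 10110100111111011101111 walk d0:-→d1:-→d2:-→d3:-→d4:-→d5:-→d6:-→d7:-→d8:H5→d9:-→d10:-→d11:-→d12:-→d13:-→d14:-→d15:-→d16:-→d17:-→d18:-→d19:-→d20:-→d21:-→d22:-→d23:H7 -> H7
  lookup 108.18.3.249: bits ε walk d0:- -> no-route
  lookup 100.115.66.82: bits ε walk d0:- -> no-route
  add 238.60.0.0/14 -> H3 at depth 14
  lookup 180.253.222.3: bits 10110100111111011101111 walk d0:-→d1:-→d2:-→d3:-→d4:-→d5:-→d6:-→d7:-→d8:H5→d9:-→d10:-→d11:-→d12:-→d13:-→d14:-→d15:-→d16:-→d17:-→d18:-→d19:-→d20:-→d21:-→d22:-→d23:H7 -> H7
  add 180.192.0.0/10 -> H7 at depth 10
  lookup 180.192.0.141: bits 1011010011 walk d0:-→d1:-→d2:-→d3:-→d4:-→d5:-→d6:-→d7:-→d8:H5→d9:-→d10:H7 -> H7
  add 226.167.13.72/29 -> H6 at depth 29
  add 180.253.208.0/20 -> H7 at depth 20
  add 0.0.0.0/0 -> H3 at depth 0
  lookup 180.253.223.29: bits 10110100111111011101111100011101 walk d0:H3→d1:-→d2:-→d3:-→d4:-→d5:-→d6:-→d7:-→d8:H5→d9:-→d10:H7→d11:-→d12:-→d13:-→d14:-→d15:-→d16:-→d17:-→d18:-→d19:-→d20:H7→d21:-→d22:-→d23:H7→d24:-→d25:-→d26:-→d27:-→d28:-→d29:-→d30:-→d31:-→d32:H3 -> H3
  lookup 226.167.13.1: bits 1110001010100111000011010 walk d0:H3→d1:-→d2:-→d3:-→d4:-→d5:-→d6:-→d7:-→d8:H6→d9:-→d10:-→d11:-→d12:H4→d13:-→d14:-→d15:-→d16:-→d17:-→d18:-→d19:-→d20:H5→d21:-→d22:H5→d23:-→d24:H2→d25:- -> H2
  lookup 226.160.0.2: bits 1110001010100 walk d0:H3→d1:-→d2:-→d3:-→d4:-→d5:-→d6:-→d7:-→d8:H6→d9:-→d10:-→d11:-→d12:H4→d13:- -> H4
  del 238.32.0.0/11 (clear depth 11)
  lookup 238.60.0.50: bits 11101110001111 walk d0:H3→d1:-→d2:-→d3:-→d4:-→d5:-→d6:-→d7:-→d8:-→d9:-→d10:-→d11:-→d12:-→d13:-→d14:H3 -> H3
  lookup 226.167.12.0: bits 11100010101001110000110 walk d0:H3→d1:-→d2:-→d3:-→d4:-→d5:-→d6:-→d7:-→d8:H6→d9:-→d10:-→d11:-→d12:H4→d13:-→d14:-→d15:-→d16:-→d17:-→d18:-→d19:-→d20:H5→d21:-→d22:H5→d23:- -> H5
  lookup 238.63.242.11: bits 111011100011111111110010 walk d0:H3→d1:-→d2:-→d3:-→d4:-→d5:-→d6:-→d7:-→d8:-→d9:-→d10:-→d11:-→d12:-→d13:-→d14:H3→d15:-→d16:-→d17:-→d18:-→d19:-→d20:-→d21:-→d22:-→d23:-→d24:H3 -> H3
  add 180.253.223.29/32 -> H5 at depth 32

== LOOKUPS ==
["H6","H6","H7","no-route","no-route","H7","H7","H3","H2","H4","H3","H5","H3"]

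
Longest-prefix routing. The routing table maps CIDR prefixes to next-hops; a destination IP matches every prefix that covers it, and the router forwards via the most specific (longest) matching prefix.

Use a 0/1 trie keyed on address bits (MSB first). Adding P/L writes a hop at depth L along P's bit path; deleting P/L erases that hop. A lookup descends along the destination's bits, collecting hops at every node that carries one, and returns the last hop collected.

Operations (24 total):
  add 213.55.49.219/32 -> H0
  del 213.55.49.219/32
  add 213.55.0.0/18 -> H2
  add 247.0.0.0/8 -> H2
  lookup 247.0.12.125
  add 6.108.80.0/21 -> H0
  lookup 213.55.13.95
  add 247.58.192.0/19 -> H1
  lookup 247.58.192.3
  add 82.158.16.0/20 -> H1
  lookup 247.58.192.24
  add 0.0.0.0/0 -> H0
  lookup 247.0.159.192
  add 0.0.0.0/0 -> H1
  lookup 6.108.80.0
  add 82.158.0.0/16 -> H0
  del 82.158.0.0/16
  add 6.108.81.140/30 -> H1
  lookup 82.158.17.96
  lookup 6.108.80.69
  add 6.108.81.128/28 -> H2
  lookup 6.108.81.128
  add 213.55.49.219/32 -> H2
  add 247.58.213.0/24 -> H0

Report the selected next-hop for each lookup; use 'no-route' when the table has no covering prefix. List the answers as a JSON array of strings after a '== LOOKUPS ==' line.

Process each operation:
  + 213.55.49.219/32 (H0) depth=32
  - 213.55.49.219/32 clear@32
  + 213.55.0.0/18 (H2) depth=18
  + 247.0.0.0/8 (H2) depth=8
  ? 247.0.12.125  path d0:-→d1:-→d2:-→d3:-→d4:-→d5:-→d6:-→d7:-→d8:H2  best=H2
  + 6.108.80.0/21 (H0) depth=21
  ? 213.55.13.95  path d0:-→d1:-→d2:-→d3:-→d4:-→d5:-→d6:-→d7:-→d8:-→d9:-→d10:-→d11:-→d12:-→d13:-→d14:-→d15:-→d16:-→d17:-→d18:H2  best=H2
  + 247.58.192.0/19 (H1) depth=19
  ? 247.58.192.3  path d0:-→d1:-→d2:-→d3:-→d4:-→d5:-→d6:-→d7:-→d8:H2→d9:-→d10:-→d11:-→d12:-→d13:-→d14:-→d15:-→d16:-→d17:-→d18:-→d19:H1  best=H1
  + 82.158.16.0/20 (H1) depth=20
  ? 247.58.192.24  path d0:-→d1:-→d2:-→d3:-→d4:-→d5:-→d6:-→d7:-→d8:H2→d9:-→d10:-→d11:-→d12:-→d13:-→d14:-→d15:-→d16:-→d17:-→d18:-→d19:H1  best=H1
  + 0.0.0.0/0 (H0) depth=0
  ? 247.0.159.192  path d0:H0→d1:-→d2:-→d3:-→d4:-→d5:-→d6:-→d7:-→d8:H2→d9:-→d10:-  best=H2
  + 0.0.0.0/0 (H1) depth=0
  ? 6.108.80.0  path d0:H1→d1:-→d2:-→d3:-→d4:-→d5:-→d6:-→d7:-→d8:-→d9:-→d10:-→d11:-→d12:-→d13:-→d14:-→d15:-→d16:-→d17:-→d18:-→d19:-→d20:-→d21:H0  best=H0
  + 82.158.0.0/16 (H0) depth=16
  - 82.158.0.0/16 clear@16
  + 6.108.81.140/30 (H1) depth=30
  ? 82.158.17.96  path d0:H1→d1:-→d2:-→d3:-→d4:-→d5:-→d6:-→d7:-→d8:-→d9:-→d10:-→d11:-→d12:-→d13:-→d14:-→d15:-→d16:-→d17:-→d18:-→d19:-→d20:H1  best=H1
  ? 6.108.80.69  path d0:H1→d1:-→d2:-→d3:-→d4:-→d5:-→d6:-→d7:-→d8:-→d9:-→d10:-→d11:-→d12:-→d13:-→d14:-→d15:-→d16:-→d17:-→d18:-→d19:-→d20:-→d21:H0→d22:-→d23:-  best=H0
  + 6.108.81.128/28 (H2) depth=28
  ? 6.108.81.128  path d0:H1→d1:-→d2:-→d3:-→d4:-→d5:-→d6:-→d7:-→d8:-→d9:-→d10:-→d11:-→d12:-→d13:-→d14:-→d15:-→d16:-→d17:-→d18:-→d19:-→d20:-→d21:H0→d22:-→d23:-→d24:-→d25:-→d26:-→d27:-→d28:H2  best=H2
  + 213.55.49.219/32 (H2) depth=32
  + 247.58.213.0/24 (H0) depth=24

== LOOKUPS ==
["H2","H2","H1","H1","H2","H0","H1","H0","H2"]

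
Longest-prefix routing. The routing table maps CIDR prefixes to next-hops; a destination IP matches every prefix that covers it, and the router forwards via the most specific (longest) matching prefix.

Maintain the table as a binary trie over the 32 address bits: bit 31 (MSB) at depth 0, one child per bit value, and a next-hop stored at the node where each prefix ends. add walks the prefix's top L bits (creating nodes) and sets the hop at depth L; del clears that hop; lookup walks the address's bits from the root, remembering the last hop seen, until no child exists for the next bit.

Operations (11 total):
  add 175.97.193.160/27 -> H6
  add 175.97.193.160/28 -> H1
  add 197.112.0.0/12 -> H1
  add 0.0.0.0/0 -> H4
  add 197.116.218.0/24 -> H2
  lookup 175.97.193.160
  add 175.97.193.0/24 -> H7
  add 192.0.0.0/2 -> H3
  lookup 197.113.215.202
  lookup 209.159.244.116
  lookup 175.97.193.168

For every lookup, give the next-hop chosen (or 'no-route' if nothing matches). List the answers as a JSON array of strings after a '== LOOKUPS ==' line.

Trace:
  + 175.97.193.160/27 (H6) depth=27
  + 175.97.193.160/28 (H1) depth=28
  + 197.112.0.0/12 (H1) depth=12
  + 0.0.0.0/0 (H4) depth=0
  + 197.116.218.0/24 (H2) depth=24
  Q 175.97.193.160: descend 1010111101100001110000011010 ; hops seen [H4,H6,H1] ; pick H1
  + 175.97.193.0/24 (H7) depth=24
  + 192.0.0.0/2 (H3) depth=2
  Q 197.113.215.202: descend 1100010101110 ; hops seen [H4,H3,H1] ; pick H1
  Q 209.159.244.116: descend 110 ; hops seen [H4,H3] ; pick H3
  Q 175.97.193.168: descend 1010111101100001110000011010 ; hops seen [H4,H7,H6,H1] ; pick H1

== LOOKUPS ==
["H1","H1","H3","H1"]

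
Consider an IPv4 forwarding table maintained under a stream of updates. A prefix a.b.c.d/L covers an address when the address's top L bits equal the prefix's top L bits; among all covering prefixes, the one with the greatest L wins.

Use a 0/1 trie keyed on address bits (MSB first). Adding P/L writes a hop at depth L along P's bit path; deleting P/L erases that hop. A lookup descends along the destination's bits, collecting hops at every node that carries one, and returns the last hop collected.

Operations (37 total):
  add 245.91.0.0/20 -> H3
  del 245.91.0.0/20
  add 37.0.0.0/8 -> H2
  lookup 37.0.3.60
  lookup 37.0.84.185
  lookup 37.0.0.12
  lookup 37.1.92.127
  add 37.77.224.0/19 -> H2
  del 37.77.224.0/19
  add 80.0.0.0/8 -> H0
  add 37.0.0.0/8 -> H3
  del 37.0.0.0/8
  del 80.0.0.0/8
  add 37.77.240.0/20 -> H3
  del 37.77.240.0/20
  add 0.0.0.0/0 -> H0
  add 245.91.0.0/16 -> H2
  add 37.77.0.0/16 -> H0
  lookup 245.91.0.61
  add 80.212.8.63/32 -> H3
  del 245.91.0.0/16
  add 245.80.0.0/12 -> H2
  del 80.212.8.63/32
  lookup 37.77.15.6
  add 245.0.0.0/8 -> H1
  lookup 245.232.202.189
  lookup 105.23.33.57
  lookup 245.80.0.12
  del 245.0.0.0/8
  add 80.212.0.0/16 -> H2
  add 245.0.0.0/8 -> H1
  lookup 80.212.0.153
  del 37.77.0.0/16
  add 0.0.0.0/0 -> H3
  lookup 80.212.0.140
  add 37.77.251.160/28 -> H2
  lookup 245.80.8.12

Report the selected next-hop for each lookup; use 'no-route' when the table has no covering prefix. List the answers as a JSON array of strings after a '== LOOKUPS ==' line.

Trace:
  add 245.91.0.0/20 -> H3 at depth 20
  - 245.91.0.0/20 clear@20
  add 37.0.0.0/8 -> H2 at depth 8
  lookup 37.0.3.60: bits 00100101 walk d0:-→d1:-→d2:-→d3:-→d4:-→d5:-→d6:-→d7:-→d8:H2 -> H2
  lookup 37.0.84.185: bits 00100101 walk d0:-→d1:-→d2:-→d3:-→d4:-→d5:-→d6:-→d7:-→d8:H2 -> H2
  lookup 37.0.0.12: bits 00100101 walk d0:-→d1:-→d2:-→d3:-→d4:-→d5:-→d6:-→d7:-→d8:H2 -> H2
  lookup 37.1.92.127: bits 00100101 walk d0:-→d1:-→d2:-→d3:-→d4:-→d5:-→d6:-→d7:-→d8:H2 -> H2
  add 37.77.224.0/19 -> H2 at depth 19
  - 37.77.224.0/19 clear@19
  add 80.0.0.0/8 -> H0 at depth 8
  add 37.0.0.0/8 -> H3 at depth 8
  - 37.0.0.0/8 clear@8
  - 80.0.0.0/8 clear@8
  add 37.77.240.0/20 -> H3 at depth 20
  - 37.77.240.0/20 clear@20
  add 0.0.0.0/0 -> H0 at depth 0
  add 245.91.0.0/16 -> H2 at depth 16
  add 37.77.0.0/16 -> H0 at depth 16
  lookup 245.91.0.61: bits 11110101010110110000 walk d0:H0→d1:-→d2:-→d3:-→d4:-→d5:-→d6:-→d7:-→d8:-→d9:-→d10:-→d11:-→d12:-→d13:-→d14:-→d15:-→d16:H2→d17:-→d18:-→d19:-→d20:- -> H2
  add 80.212.8.63/32 -> H3 at depth 32
  - 245.91.0.0/16 clear@16
  add 245.80.0.0/12 -> H2 at depth 12
  - 80.212.8.63/32 clear@32
  lookup 37.77.15.6: bits 0010010101001101 walk d0:H0→d1:-→d2:-→d3:-→d4:-→d5:-→d6:-→d7:-→d8:-→d9:-→d10:-→d11:-→d12:-→d13:-→d14:-→d15:-→d16:H0 -> H0
  add 245.0.0.0/8 -> H1 at depth 8
  lookup 245.232.202.189: bits 11110101 walk d0:H0→d1:-→d2:-→d3:-→d4:-→d5:-→d6:-→d7:-→d8:H1 -> H1
  lookup 105.23.33.57: bits 01 walk d0:H0→d1:-→d2:- -> H0
  lookup 245.80.0.12: bits 111101010101 walk d0:H0→d1:-→d2:-→d3:-→d4:-→d5:-→d6:-→d7:-→d8:H1→d9:-→d10:-→d11:-→d12:H2 -> H2
  - 245.0.0.0/8 clear@8
  add 80.212.0.0/16 -> H2 at depth 16
  add 245.0.0.0/8 -> H1 at depth 8
  lookup 80.212.0.153: bits 01010000110101000000 walk d0:H0→d1:-→d2:-→d3:-→d4:-→d5:-→d6:-→d7:-→d8:-→d9:-→d10:-→d11:-→d12:-→d13:-→d14:-→d15:-→d16:H2→d17:-→d18:-→d19:-→d20:- -> H2
  - 37.77.0.0/16 clear@16
  add 0.0.0.0/0 -> H3 at depth 0
  lookup 80.212.0.140: bits 01010000110101000000 walk d0:H3→d1:-→d2:-→d3:-→d4:-→d5:-→d6:-→d7:-→d8:-→d9:-→d10:-→d11:-→d12:-→d13:-→d14:-→d15:-→d16:H2→d17:-→d18:-→d19:-→d20:- -> H2
  add 37.77.251.160/28 -> H2 at depth 28
  lookup 245.80.8.12: bits 111101010101 walk d0:H3→d1:-→d2:-→d3:-→d4:-→d5:-→d6:-→d7:-→d8:H1→d9:-→d10:-→d11:-→d12:H2 -> H2

== LOOKUPS ==
["H2","H2","H2","H2","H2","H0","H1","H0","H2","H2","H2","H2"]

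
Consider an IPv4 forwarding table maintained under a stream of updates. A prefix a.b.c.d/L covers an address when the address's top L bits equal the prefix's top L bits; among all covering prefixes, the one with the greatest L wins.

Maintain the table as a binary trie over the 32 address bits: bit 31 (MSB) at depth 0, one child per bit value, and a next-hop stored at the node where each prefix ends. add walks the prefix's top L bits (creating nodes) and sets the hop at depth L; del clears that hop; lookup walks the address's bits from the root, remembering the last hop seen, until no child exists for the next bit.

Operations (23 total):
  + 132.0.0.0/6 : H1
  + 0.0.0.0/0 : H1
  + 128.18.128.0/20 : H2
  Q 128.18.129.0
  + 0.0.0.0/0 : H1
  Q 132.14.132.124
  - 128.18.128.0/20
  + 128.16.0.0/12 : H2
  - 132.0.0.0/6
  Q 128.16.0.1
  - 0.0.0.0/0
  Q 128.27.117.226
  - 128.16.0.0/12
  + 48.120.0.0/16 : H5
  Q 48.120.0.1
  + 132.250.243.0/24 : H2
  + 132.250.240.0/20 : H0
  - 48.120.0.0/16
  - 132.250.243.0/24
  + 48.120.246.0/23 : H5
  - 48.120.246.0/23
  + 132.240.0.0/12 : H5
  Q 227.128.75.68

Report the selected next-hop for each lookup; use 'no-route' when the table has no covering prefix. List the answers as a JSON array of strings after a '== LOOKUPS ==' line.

Process each operation:
  add 132.0.0.0/6 -> H1 at depth 6
  add 0.0.0.0/0 -> H1 at depth 0
  add 128.18.128.0/20 -> H2 at depth 20
  ? 128.18.129.0  path d0:H1→d1:-→d2:-→d3:-→d4:-→d5:-→d6:-→d7:-→d8:-→d9:-→d10:-→d11:-→d12:-→d13:-→d14:-→d15:-→d16:-→d17:-→d18:-→d19:-→d20:H2  best=H2
  add 0.0.0.0/0 -> H1 at depth 0
  ? 132.14.132.124  path d0:H1→d1:-→d2:-→d3:-→d4:-→d5:-→d6:H1  best=H1
  del 128.18.128.0/20 (clear depth 20)
  add 128.16.0.0/12 -> H2 at depth 12
  del 132.0.0.0/6 (clear depth 6)
  ? 128.16.0.1  path d0:H1→d1:-→d2:-→d3:-→d4:-→d5:-→d6:-→d7:-→d8:-→d9:-→d10:-→d11:-→d12:H2→d13:-→d14:-  best=H2
  del 0.0.0.0/0 (clear depth 0)
  ? 128.27.117.226  path d0:-→d1:-→d2:-→d3:-→d4:-→d5:-→d6:-→d7:-→d8:-→d9:-→d10:-→d11:-→d12:H2  best=H2
  del 128.16.0.0/12 (clear depth 12)
  add 48.120.0.0/16 -> H5 at depth 16
  ? 48.120.0.1  path d0:-→d1:-→d2:-→d3:-→d4:-→d5:-→d6:-→d7:-→d8:-→d9:-→d10:-→d11:-→d12:-→d13:-→d14:-→d15:-→d16:H5  best=H5
  add 132.250.243.0/24 -> H2 at depth 24
  add 132.250.240.0/20 -> H0 at depth 20
  del 48.120.0.0/16 (clear depth 16)
  del 132.250.243.0/24 (clear depth 24)
  add 48.120.246.0/23 -> H5 at depth 23
  del 48.120.246.0/23 (clear depth 23)
  add 132.240.0.0/12 -> H5 at depth 12
  ? 227.128.75.68  path d0:-→d1:-  best=no-route

== LOOKUPS ==
["H2","H1","H2","H2","H5","no-route"]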